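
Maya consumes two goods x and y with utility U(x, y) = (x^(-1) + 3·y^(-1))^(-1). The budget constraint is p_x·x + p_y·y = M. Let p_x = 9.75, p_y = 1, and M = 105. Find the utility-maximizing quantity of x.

x* = 6.9269

From the CES first-order condition, (1/3)·(y/x)^(2) = p_x/p_y.
Hence y/x = (3·p_x/p_y)^(1/(2)), i.e. raised to the 0.5 power.
With the ratio pinned down, the budget gives x* = M/(p_x + p_y·(y/x)) and y* = (y/x)·x*.
Numerically y/x = 5.408327, so x* = 105/(9.75 + 1·5.408327) = 6.9269.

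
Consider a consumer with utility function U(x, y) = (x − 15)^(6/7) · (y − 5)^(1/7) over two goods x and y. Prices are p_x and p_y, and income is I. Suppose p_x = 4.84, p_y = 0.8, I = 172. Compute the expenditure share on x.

share on x = 0.8975

MRS = 6·(y−5)/(x−15). Tangency with p_x/p_y gives y−5 = (1/6)·(p_x/p_y)·(x−15).
Substituting into the budget: x* = 15 + 6/7·(I − 15·p_x − 5·p_y)/p_x, and y* = 5 + 1/7·(…)/p_y.
Discretionary income = 172 − 15·4.84 − 5·0.8 = 95.4; x* = 15 + 6/7·95.4/4.84 = 31.8949; y* = 5 + 1/7·95.4/0.8 = 22.0357.
Expenditure on x: 4.84·31.8949 = 154.3714; share = 0.8975.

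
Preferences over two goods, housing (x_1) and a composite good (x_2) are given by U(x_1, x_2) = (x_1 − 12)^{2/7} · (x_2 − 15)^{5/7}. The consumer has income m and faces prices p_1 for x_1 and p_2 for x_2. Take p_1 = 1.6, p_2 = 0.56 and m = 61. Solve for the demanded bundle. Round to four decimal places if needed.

x_1* = 17.9643, x_2* = 57.602

MRS = (2/5)·(x_2−15)/(x_1−12). Tangency with p_1/p_2 gives x_2−15 = (5/2)·(p_1/p_2)·(x_1−12).
Substituting into the budget: x_1* = 12 + 2/7·(m − 12·p_1 − 15·p_2)/p_1, and x_2* = 15 + 5/7·(…)/p_2.
Discretionary income = 61 − 12·1.6 − 15·0.56 = 33.4; x_1* = 12 + 2/7·33.4/1.6 = 17.9643; x_2* = 15 + 5/7·33.4/0.56 = 57.602.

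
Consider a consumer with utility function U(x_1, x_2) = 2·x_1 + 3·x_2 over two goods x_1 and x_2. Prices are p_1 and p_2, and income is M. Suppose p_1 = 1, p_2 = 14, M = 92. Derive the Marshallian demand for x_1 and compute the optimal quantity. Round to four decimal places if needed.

x_1* = 92

x_1 gives more utility per dollar, so spend all income on x_1: x_1* = M/p_1, x_2* = 0.
Numerically: x_1* = 92, x_2* = 0.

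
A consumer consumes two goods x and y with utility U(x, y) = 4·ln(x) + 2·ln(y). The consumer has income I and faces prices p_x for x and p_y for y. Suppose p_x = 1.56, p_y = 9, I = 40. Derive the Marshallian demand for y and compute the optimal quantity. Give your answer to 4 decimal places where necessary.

MU_x/MU_y = (4·y)/(2·x); tangency sets this equal to p_x/p_y.
Rearranging, p_y·y = (1/2)·p_x·x. Substituting into the budget gives p_x·x·(1 + (1/2)) = I.
Demand: x*(p_x,p_y,I) = 2/3·I/p_x and y* = 1/3·I/p_y.
At p_x=1.56, p_y=9, I=40: y* = 1/3·40/9 = 1.4815.

y* = 1.4815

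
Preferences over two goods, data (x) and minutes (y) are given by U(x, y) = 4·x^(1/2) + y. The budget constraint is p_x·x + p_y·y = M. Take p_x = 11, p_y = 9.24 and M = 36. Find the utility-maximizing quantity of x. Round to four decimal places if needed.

x* = 2.8224

Utility is quasi-linear in y; the FOC for x is 2/√x = p_x/p_y.
Solve: √x = 2·p_y/p_x, so x*(p_x,p_y) = (2·p_y/p_x)², and y* = (M − p_x·x*)/p_y.
Plugging in: x* = (2·9.24/11)² = 2.8224.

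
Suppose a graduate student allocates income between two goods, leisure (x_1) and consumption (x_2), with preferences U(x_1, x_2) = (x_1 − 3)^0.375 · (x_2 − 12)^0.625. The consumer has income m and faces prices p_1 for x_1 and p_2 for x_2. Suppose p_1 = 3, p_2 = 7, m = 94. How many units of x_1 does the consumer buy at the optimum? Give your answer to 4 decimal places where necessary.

x_1* = 3.125

This is Cobb-Douglas in (x_1−3, x_2−12): tangency gives 0.375·p_2·(x_2−12) = 0.625·p_1·(x_1−3).
Substituting into the budget: x_1* = 3 + 0.375·(m − 3·p_1 − 12·p_2)/p_1, and x_2* = 12 + 0.625·(…)/p_2.
Discretionary income = 94 − 3·3 − 12·7 = 1; x_1* = 3 + 0.375·1/3 = 3.125.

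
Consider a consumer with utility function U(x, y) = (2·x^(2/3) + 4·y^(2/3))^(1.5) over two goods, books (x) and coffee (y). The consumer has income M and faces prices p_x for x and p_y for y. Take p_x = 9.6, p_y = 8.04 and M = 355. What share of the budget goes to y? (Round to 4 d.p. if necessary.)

share on y = 0.9194

From the CES first-order condition, (1/2)·(y/x)^(1/3) = p_x/p_y.
Hence y/x = (2·p_x/p_y)^(1/(1/3)), i.e. raised to the 3 power.
Substitute y = (y/x)·x into the budget: x* = M/(p_x + p_y·(y/x)).
Numerically y/x = 13.618696, so x* = 355/(9.6 + 8.04·13.618696) = 2.9808 and y* = 13.618696·2.9808 = 40.595.
Expenditure on y: 8.04·40.595 = 326.384; share = 0.9194.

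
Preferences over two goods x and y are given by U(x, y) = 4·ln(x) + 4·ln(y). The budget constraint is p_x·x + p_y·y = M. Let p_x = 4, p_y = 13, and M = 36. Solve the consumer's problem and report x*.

MU_x/MU_y = (4·y)/(4·x); tangency sets this equal to p_x/p_y.
Rearranging, p_y·y = p_x·x. Substituting into the budget gives p_x·x·(1 + 1) = M.
Demand: x*(p_x,p_y,M) = 0.5·M/p_x and y* = 0.5·M/p_y.
At p_x=4, p_y=13, M=36: x* = 0.5·36/4 = 4.5.

x* = 4.5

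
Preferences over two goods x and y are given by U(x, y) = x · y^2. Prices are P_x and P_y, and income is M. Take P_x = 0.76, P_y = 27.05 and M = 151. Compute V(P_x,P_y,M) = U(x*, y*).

MU_x/MU_y = (y)/(2·x); tangency sets this equal to P_x/P_y.
Rearranging, P_y·y = 2·P_x·x. Substituting into the budget gives P_x·x·(1 + 2) = M.
Demand: x*(P_x,P_y,M) = 1/3·M/P_x and y* = 2/3·M/P_y.
At P_x=0.76, P_y=27.05, M=151: x* = 1/3·151/0.76 = 66.2281, y* = 3.7215.
Utility at the optimum: U(66.2281, 3.7215) = 917.2315.

V = 917.2315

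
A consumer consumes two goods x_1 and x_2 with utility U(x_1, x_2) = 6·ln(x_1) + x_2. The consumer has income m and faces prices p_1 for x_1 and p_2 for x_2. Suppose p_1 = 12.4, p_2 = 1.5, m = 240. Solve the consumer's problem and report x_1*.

x_1* = 0.7258

Set MRS = p_1/p_2: (6/x_1)/1 = p_1/p_2.
So x_1*(p_1,p_2) = 6·p_2/p_1, independent of income; and x_2* = (m − 6·p_2)/p_2.
At the given prices: x_1* = 6·1.5/12.4 = 0.7258.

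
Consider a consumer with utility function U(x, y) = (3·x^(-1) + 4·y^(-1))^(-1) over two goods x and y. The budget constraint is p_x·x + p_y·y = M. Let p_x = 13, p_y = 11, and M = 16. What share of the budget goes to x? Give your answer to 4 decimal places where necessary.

MU_x ∝ 3·x^(-2), MU_y ∝ 4·y^(-2), so MRS = (3/4)·(y/x)^(2) = p_x/p_y.
Solve for the ratio: y/x = [(4/3)·p_x/p_y]^(0.5).
With the ratio pinned down, the budget gives x* = M/(p_x + p_y·(y/x)) and y* = (y/x)·x*.
Numerically y/x = 1.255292, so x* = 16/(13 + 11·1.255292) = 0.5968 and y* = 1.255292·0.5968 = 0.7492.
Expenditure on x: 13·0.5968 = 7.7588; share = 0.4849.

share on x = 0.4849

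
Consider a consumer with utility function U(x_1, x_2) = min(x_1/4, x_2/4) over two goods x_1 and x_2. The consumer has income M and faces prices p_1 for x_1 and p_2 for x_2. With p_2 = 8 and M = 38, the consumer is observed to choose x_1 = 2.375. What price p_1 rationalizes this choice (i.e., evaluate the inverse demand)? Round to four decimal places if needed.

Leontief preferences: the optimum is at the kink where x_1/4 = x_2/4, i.e. x_2 = x_1.
Budget: p_1·x_1 + p_2·x_1 = M, so (4·p_1 + 4·p_2)·x_1 = 4·M.
Demand: x_1*(p_1,p_2,M) = 4·M/(4·p_1 + 4·p_2), x_2* = 4·M/(4·p_1 + 4·p_2).
Set x_1* = 2.375 in the demand function and solve for p_1: p_1 = 8.

p_1 = 8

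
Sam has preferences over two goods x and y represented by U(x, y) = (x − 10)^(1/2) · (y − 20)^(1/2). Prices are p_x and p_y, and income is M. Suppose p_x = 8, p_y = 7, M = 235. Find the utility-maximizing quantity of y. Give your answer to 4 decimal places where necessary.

This is Cobb-Douglas in (x−10, y−20): tangency gives 0.5·p_y·(y−20) = 0.5·p_x·(x−10).
After buying the subsistence bundle (10, 20), a share 0.5 of the remaining income goes to x: x* = 10 + 0.5·(M − 10p_x − 20p_y)/p_x.
Discretionary income = 235 − 10·8 − 20·7 = 15; y* = 20 + 0.5·15/7 = 21.0714.

y* = 21.0714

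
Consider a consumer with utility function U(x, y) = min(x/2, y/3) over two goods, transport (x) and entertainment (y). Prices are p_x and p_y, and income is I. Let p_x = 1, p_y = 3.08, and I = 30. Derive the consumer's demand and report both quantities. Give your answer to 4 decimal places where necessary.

Leontief preferences: the optimum is at the kink where x/2 = y/3, i.e. y = (3/2)·x.
Budget: p_x·x + p_y·(3/2)·x = I, so (2·p_x + 3·p_y)·x = 2·I.
Demand: x*(p_x,p_y,I) = 2·I/(2·p_x + 3·p_y), y* = 3·I/(2·p_x + 3·p_y).
Here 2·1 + 3·3.08 = 11.24, giving x* = 5.3381 and y* = 8.0071.

x* = 5.3381, y* = 8.0071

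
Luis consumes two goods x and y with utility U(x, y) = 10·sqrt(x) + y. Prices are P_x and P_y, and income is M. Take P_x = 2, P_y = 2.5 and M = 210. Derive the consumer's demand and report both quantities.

Utility is quasi-linear in y; the FOC for x is 5/√x = P_x/P_y.
Thus x* = (5·P_y/P_x)² — independent of M — with the rest of income spent on y.
Plugging in: x* = (5·2.5/2)² = 39.0625, y* = 52.75.

x* = 39.0625, y* = 52.75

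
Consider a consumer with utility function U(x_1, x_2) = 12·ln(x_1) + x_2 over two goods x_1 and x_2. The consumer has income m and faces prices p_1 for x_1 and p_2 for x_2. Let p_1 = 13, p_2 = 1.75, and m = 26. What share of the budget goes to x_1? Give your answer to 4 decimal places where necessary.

share on x_1 = 0.8077

Set MRS = p_1/p_2: (12/x_1)/1 = p_1/p_2.
So x_1*(p_1,p_2) = 12·p_2/p_1, independent of income; and x_2* = (m − 12·p_2)/p_2.
At the given prices: x_1* = 12·1.75/13 = 1.6154, and x_2* = 2.8571.
Expenditure on x_1: 13·1.6154 = 21; share = 0.8077.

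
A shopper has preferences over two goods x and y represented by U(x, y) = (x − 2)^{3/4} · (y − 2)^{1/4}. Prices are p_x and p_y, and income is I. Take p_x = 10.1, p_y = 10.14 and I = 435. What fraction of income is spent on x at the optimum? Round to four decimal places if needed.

share on x = 0.7266

Discretionary income = 435 − 2·10.1 − 2·10.14 = 394.52; x* = 2 + 0.75·394.52/10.1 = 31.296; y* = 2 + 0.25·394.52/10.14 = 11.7268.
Expenditure on x: 10.1·31.296 = 316.09; share = 0.7266.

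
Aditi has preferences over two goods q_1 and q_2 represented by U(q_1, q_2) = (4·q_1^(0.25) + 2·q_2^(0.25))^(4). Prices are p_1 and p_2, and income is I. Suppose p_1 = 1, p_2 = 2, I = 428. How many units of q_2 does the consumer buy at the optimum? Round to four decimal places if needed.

q_2* = 51.2599

From the CES first-order condition, 2·(q_2/q_1)^(0.75) = p_1/p_2.
Solve for the ratio: q_2/q_1 = [(1/2)·p_1/p_2]^(4/3).
With the ratio pinned down, the budget gives q_1* = I/(p_1 + p_2·(q_2/q_1)) and q_2* = (q_2/q_1)·q_1*.
Numerically q_2/q_1 = 0.15749, so q_1* = 428/(1 + 2·0.15749) = 325.4802 and q_2* = 0.15749·325.4802 = 51.2599.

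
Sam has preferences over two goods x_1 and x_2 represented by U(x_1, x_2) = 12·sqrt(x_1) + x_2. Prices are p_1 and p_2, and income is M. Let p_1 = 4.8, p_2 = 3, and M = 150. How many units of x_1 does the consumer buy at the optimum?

x_1* = 14.0625

Utility is quasi-linear in x_2; the FOC for x_1 is 6/√x_1 = p_1/p_2.
Solve: √x_1 = 6·p_2/p_1, so x_1*(p_1,p_2) = (6·p_2/p_1)², and x_2* = (M − p_1·x_1*)/p_2.
Plugging in: x_1* = (6·3/4.8)² = 14.0625.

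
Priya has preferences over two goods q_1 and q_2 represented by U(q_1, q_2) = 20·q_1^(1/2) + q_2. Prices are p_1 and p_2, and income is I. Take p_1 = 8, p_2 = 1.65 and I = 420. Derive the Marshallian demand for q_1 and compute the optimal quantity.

MU_q_1 = 10/√q_1, MU_q_2 = 1. Tangency: 10/√q_1 = p_1/p_2.
Solve: √q_1 = 10·p_2/p_1, so q_1*(p_1,p_2) = (10·p_2/p_1)², and q_2* = (I − p_1·q_1*)/p_2.
Plugging in: q_1* = (10·1.65/8)² = 4.2539.

q_1* = 4.2539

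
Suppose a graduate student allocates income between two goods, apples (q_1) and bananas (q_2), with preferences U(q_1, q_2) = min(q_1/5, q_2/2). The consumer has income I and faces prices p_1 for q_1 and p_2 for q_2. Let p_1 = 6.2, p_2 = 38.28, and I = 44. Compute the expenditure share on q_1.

With perfect complements, no substitution: consume in ratio q_1:q_2 = 5:2.
Budget: p_1·q_1 + p_2·(2/5)·q_1 = I, so (5·p_1 + 2·p_2)·q_1 = 5·I.
Demand: q_1*(p_1,p_2,I) = 5·I/(5·p_1 + 2·p_2), q_2* = 2·I/(5·p_1 + 2·p_2).
Here 5·6.2 + 2·38.28 = 107.56, giving q_1* = 2.0454 and q_2* = 0.8181.
Expenditure on q_1: 6.2·2.0454 = 12.6813; share = 0.2882.

share on q_1 = 0.2882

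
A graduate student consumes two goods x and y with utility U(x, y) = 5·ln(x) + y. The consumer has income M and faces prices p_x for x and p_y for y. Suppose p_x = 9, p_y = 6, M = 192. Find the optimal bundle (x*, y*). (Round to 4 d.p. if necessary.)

x* = 3.3333, y* = 27

Set MRS = p_x/p_y: (5/x)/1 = p_x/p_y.
So x*(p_x,p_y) = 5·p_y/p_x, independent of income; and y* = (M − 5·p_y)/p_y.
At the given prices: x* = 5·6/9 = 3.3333, and y* = 27.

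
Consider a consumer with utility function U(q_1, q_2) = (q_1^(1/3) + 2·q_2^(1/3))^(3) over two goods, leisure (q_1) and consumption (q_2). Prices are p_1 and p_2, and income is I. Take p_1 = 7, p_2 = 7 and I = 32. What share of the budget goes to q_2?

From the CES first-order condition, (1/2)·(q_2/q_1)^(2/3) = p_1/p_2.
Hence q_2/q_1 = (2·p_1/p_2)^(1/(2/3)), i.e. raised to the 1.5 power.
With the ratio pinned down, the budget gives q_1* = I/(p_1 + p_2·(q_2/q_1)) and q_2* = (q_2/q_1)·q_1*.
Numerically q_2/q_1 = 2.828427, so q_1* = 32/(7 + 7·2.828427) = 1.1941 and q_2* = 2.828427·1.1941 = 3.3774.
Expenditure on q_2: 7·3.3774 = 23.6415; share = 0.7388.

share on q_2 = 0.7388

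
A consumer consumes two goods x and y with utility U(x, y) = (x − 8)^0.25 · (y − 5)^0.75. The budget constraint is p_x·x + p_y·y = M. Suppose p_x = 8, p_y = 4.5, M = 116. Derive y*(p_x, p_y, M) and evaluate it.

y* = 9.9167

Let x' = x−8, y' = y−5. MRS = (1/3)·y'/x' = p_x/p_y.
After buying the subsistence bundle (8, 5), a share 0.25 of the remaining income goes to x: x* = 8 + 0.25·(M − 8p_x − 5p_y)/p_x.
Discretionary income = 116 − 8·8 − 5·4.5 = 29.5; y* = 5 + 0.75·29.5/4.5 = 9.9167.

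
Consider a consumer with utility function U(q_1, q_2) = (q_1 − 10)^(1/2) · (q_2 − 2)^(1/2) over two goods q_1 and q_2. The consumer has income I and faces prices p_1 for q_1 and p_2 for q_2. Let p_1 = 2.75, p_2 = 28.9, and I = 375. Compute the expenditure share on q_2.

share on q_2 = 0.5404

MRS = (q_2−2)/(q_1−10). Tangency with p_1/p_2 gives q_2−2 = (p_1/p_2)·(q_1−10).
Substituting into the budget: q_1* = 10 + 0.5·(I − 10·p_1 − 2·p_2)/p_1, and q_2* = 2 + 0.5·(…)/p_2.
Discretionary income = 375 − 10·2.75 − 2·28.9 = 289.7; q_1* = 10 + 0.5·289.7/2.75 = 62.6727; q_2* = 2 + 0.5·289.7/28.9 = 7.0121.
Expenditure on q_2: 28.9·7.0121 = 202.65; share = 0.5404.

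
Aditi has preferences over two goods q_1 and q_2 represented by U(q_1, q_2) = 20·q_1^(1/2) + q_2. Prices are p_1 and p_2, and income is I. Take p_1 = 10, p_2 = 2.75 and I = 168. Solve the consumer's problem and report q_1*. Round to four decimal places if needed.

Solve: √q_1 = 10·p_2/p_1, so q_1*(p_1,p_2) = (10·p_2/p_1)², and q_2* = (I − p_1·q_1*)/p_2.
Plugging in: q_1* = (10·2.75/10)² = 7.5625.

q_1* = 7.5625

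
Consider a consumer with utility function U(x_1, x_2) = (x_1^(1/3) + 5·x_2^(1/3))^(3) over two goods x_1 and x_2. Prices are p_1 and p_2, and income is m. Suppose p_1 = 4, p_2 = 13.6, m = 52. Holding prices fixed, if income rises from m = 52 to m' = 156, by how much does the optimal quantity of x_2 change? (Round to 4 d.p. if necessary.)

MU_x_1 ∝ x_1^(-2/3), MU_x_2 ∝ 5·x_2^(-2/3), so MRS = (1/5)·(x_2/x_1)^(2/3) = p_1/p_2.
Solve for the ratio: x_2/x_1 = [5·p_1/p_2]^(1.5).
Substitute x_2 = (x_2/x_1)·x_1 into the budget: x_1* = m/(p_1 + p_2·(x_2/x_1)).
Numerically x_2/x_1 = 1.78335, so x_1* = 52/(4 + 13.6·1.78335) = 1.8405 and x_2* = 1.78335·1.8405 = 3.2822.
At m' = 156: x_2* = 9.8466. Change: 9.8466 − 3.2822 = 6.5644.

Δx_2* = 6.5644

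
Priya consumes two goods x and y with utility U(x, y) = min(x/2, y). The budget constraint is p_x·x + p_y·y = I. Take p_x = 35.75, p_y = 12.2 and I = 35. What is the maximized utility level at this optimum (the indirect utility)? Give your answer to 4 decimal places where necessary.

V = 0.4182

Demand: x*(p_x,p_y,I) = 2·I/(2·p_x + p_y), y* = I/(2·p_x + p_y).
Here 2·35.75 + 12.2 = 83.7, giving x* = 0.8363 and y* = 0.4182.
Utility at the optimum: U(0.8363, 0.4182) = 0.4182.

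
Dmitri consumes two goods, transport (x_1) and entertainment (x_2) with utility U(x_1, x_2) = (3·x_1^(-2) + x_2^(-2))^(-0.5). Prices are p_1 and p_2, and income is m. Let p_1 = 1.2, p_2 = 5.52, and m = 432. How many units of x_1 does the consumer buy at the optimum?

With the ratio pinned down, the budget gives x_1* = m/(p_1 + p_2·(x_2/x_1)) and x_2* = (x_2/x_1)·x_1*.
Numerically x_2/x_1 = 0.416908, so x_1* = 432/(1.2 + 5.52·0.416908) = 123.3816.

x_1* = 123.3816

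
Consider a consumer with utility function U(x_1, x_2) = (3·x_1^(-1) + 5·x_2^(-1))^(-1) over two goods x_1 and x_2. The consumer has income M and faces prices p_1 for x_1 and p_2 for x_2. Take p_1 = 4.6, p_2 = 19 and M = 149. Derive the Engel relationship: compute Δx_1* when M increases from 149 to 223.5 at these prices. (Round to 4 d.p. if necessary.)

Δx_1* = 4.4693

MU_x_1 ∝ 3·x_1^(-2), MU_x_2 ∝ 5·x_2^(-2), so MRS = (3/5)·(x_2/x_1)^(2) = p_1/p_2.
Solve for the ratio: x_2/x_1 = [(5/3)·p_1/p_2]^(0.5).
Substitute x_2 = (x_2/x_1)·x_1 into the budget: x_1* = M/(p_1 + p_2·(x_2/x_1)).
Numerically x_2/x_1 = 0.635223, so x_1* = 149/(4.6 + 19·0.635223) = 8.9386.
At M' = 223.5: x_1* = 13.4079. Change: 13.4079 − 8.9386 = 4.4693.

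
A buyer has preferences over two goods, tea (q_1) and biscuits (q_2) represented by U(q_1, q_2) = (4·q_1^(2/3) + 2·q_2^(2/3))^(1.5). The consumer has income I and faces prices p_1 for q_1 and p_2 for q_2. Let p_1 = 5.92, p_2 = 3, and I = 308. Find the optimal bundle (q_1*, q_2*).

q_1* = 34.9937, q_2* = 33.6125

Substitute q_2 = (q_2/q_1)·q_1 into the budget: q_1* = I/(p_1 + p_2·(q_2/q_1)).
Numerically q_2/q_1 = 0.960531, so q_1* = 308/(5.92 + 3·0.960531) = 34.9937 and q_2* = 0.960531·34.9937 = 33.6125.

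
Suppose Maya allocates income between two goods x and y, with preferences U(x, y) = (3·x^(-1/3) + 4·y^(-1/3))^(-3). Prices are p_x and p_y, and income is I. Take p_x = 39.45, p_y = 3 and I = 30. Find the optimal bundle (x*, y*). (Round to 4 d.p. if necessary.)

From the CES first-order condition, (3/4)·(y/x)^(4/3) = p_x/p_y.
Hence y/x = ((4/3)·p_x/p_y)^(1/(4/3)), i.e. raised to the 0.75 power.
With the ratio pinned down, the budget gives x* = I/(p_x + p_y·(y/x)) and y* = (y/x)·x*.
Numerically y/x = 8.568373, so x* = 30/(39.45 + 3·8.568373) = 0.4604 and y* = 8.568373·0.4604 = 3.9452.

x* = 0.4604, y* = 3.9452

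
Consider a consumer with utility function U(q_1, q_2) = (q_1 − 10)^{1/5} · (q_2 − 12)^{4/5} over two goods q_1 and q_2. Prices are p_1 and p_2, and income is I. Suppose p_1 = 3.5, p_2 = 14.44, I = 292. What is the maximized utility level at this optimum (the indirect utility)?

MRS = (1/4)·(q_2−12)/(q_1−10). Tangency with p_1/p_2 gives q_2−12 = 4·(p_1/p_2)·(q_1−10).
After buying the subsistence bundle (10, 12), a share 0.2 of the remaining income goes to q_1: q_1* = 10 + 0.2·(I − 10p_1 − 12p_2)/p_1.
Discretionary income = 292 − 10·3.5 − 12·14.44 = 83.72; q_1* = 10 + 0.2·83.72/3.5 = 14.784; q_2* = 12 + 0.8·83.72/14.44 = 16.6382.
Utility at the optimum: U(14.784, 16.6382) = 4.667.

V = 4.667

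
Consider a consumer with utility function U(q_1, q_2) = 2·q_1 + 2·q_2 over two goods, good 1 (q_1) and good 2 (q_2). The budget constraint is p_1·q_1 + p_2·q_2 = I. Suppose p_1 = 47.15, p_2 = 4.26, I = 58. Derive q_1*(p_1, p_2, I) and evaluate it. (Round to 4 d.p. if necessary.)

Perfect substitutes: compare marginal utility per dollar. 2/p_1 vs 2/p_2 → 0.0424 vs 0.4695.
q_2 gives more utility per dollar, so spend all income on q_2: q_2* = I/p_2, q_1* = 0.
Numerically: q_1* = 0, q_2* = 13.615.

q_1* = 0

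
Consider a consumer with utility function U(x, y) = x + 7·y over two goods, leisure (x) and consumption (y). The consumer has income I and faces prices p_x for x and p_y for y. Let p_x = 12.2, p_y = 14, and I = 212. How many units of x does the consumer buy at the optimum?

Linear utility — the consumer picks whichever good has higher MU/price: 1/12.2 = 0.082 vs 7/14 = 0.5.
y gives more utility per dollar, so spend all income on y: y* = I/p_y, x* = 0.
Numerically: x* = 0, y* = 15.1429.

x* = 0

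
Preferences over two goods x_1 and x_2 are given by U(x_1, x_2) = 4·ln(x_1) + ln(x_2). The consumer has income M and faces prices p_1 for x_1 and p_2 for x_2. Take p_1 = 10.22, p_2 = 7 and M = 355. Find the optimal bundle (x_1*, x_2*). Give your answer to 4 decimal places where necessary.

x_1* = 27.7886, x_2* = 10.1429

At p_1=10.22, p_2=7, M=355: x_1* = 0.8·355/10.22 = 27.7886, x_2* = 10.1429.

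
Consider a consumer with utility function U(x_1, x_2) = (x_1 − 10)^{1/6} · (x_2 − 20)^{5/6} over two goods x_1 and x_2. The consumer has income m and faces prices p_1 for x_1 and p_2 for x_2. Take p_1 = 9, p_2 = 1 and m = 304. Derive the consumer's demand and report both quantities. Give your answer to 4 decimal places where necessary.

Substituting into the budget: x_1* = 10 + 1/6·(m − 10·p_1 − 20·p_2)/p_1, and x_2* = 20 + 5/6·(…)/p_2.
Discretionary income = 304 − 10·9 − 20·1 = 194; x_1* = 10 + 1/6·194/9 = 13.5926; x_2* = 20 + 5/6·194/1 = 181.6667.

x_1* = 13.5926, x_2* = 181.6667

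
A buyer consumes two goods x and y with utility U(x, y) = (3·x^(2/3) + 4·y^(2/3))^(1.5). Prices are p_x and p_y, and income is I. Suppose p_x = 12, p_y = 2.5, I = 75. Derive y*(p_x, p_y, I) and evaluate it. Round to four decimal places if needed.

y* = 29.4606

With the ratio pinned down, the budget gives x* = I/(p_x + p_y·(y/x)) and y* = (y/x)·x*.
Numerically y/x = 262.144, so x* = 75/(12 + 2.5·262.144) = 0.1124 and y* = 262.144·0.1124 = 29.4606.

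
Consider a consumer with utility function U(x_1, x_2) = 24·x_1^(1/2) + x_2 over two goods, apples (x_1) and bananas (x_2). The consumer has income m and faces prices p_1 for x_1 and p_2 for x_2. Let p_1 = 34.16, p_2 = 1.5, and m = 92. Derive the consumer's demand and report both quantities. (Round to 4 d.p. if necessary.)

Utility is quasi-linear in x_2; the FOC for x_1 is 12/√x_1 = p_1/p_2.
Thus x_1* = (12·p_2/p_1)² — independent of m — with the rest of income spent on x_2.
Plugging in: x_1* = (12·1.5/34.16)² = 0.2777, x_2* = 55.0101.

x_1* = 0.2777, x_2* = 55.0101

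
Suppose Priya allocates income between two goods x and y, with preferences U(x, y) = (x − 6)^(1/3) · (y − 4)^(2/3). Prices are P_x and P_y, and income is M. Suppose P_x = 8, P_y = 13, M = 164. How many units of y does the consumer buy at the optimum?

y* = 7.2821

Let x' = x−6, y' = y−4. MRS = (1/2)·y'/x' = P_x/P_y.
Substituting into the budget: x* = 6 + 1/3·(M − 6·P_x − 4·P_y)/P_x, and y* = 4 + 2/3·(…)/P_y.
Discretionary income = 164 − 6·8 − 4·13 = 64; y* = 4 + 2/3·64/13 = 7.2821.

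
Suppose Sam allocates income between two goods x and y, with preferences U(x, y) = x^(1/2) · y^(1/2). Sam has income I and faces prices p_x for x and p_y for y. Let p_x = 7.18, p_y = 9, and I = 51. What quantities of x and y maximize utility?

Tangency: MRS = y/x = p_x/p_y.
Rearranging, p_y·y = p_x·x. Substituting into the budget gives p_x·x·(1 + 1) = I.
Demand: x*(p_x,p_y,I) = 0.5·I/p_x and y* = 0.5·I/p_y.
At p_x=7.18, p_y=9, I=51: x* = 0.5·51/7.18 = 3.5515, y* = 2.8333.

x* = 3.5515, y* = 2.8333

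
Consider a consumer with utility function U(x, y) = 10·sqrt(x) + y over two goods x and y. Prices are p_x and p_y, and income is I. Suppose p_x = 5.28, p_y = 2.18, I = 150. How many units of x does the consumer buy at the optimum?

Plugging in: x* = (5·2.18/5.28)² = 4.2617.

x* = 4.2617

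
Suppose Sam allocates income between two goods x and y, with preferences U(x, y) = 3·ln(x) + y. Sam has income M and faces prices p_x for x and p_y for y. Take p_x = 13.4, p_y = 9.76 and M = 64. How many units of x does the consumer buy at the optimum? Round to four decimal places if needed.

Set MRS = p_x/p_y: (3/x)/1 = p_x/p_y.
So x*(p_x,p_y) = 3·p_y/p_x, independent of income; and y* = (M − 3·p_y)/p_y.
At the given prices: x* = 3·9.76/13.4 = 2.1851.

x* = 2.1851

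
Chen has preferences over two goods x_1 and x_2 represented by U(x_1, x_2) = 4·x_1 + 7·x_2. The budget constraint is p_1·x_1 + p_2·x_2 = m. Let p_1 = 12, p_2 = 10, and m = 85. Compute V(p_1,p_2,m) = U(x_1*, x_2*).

V = 59.5

Perfect substitutes: compare marginal utility per dollar. 4/p_1 vs 7/p_2 → 0.3333 vs 0.7.
x_2 gives more utility per dollar, so spend all income on x_2: x_2* = m/p_2, x_1* = 0.
Numerically: x_1* = 0, x_2* = 8.5.
Utility at the optimum: U(0, 8.5) = 59.5.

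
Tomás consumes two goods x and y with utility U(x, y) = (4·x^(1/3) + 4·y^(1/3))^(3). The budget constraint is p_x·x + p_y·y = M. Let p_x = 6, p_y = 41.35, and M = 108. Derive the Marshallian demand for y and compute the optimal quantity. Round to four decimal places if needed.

Substitute y = (y/x)·x into the budget: x* = M/(p_x + p_y·(y/x)).
Numerically y/x = 0.055273, so x* = 108/(6 + 41.35·0.055273) = 13.0348 and y* = 0.055273·13.0348 = 0.7205.

y* = 0.7205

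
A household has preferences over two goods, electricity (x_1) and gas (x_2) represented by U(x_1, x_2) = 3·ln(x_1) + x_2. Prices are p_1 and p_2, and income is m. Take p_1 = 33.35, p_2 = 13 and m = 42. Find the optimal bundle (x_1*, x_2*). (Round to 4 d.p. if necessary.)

x_1* = 1.1694, x_2* = 0.2308

MU_x_1 = 3/x_1, MU_x_2 = 1. Tangency: 3/x_1 = p_1/p_2.
So x_1*(p_1,p_2) = 3·p_2/p_1, independent of income; and x_2* = (m − 3·p_2)/p_2.
At the given prices: x_1* = 3·13/33.35 = 1.1694, and x_2* = 0.2308.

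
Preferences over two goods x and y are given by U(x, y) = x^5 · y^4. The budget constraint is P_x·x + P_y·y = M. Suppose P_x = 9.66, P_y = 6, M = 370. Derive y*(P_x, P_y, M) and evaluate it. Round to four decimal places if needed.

Demand: x*(P_x,P_y,M) = 5/9·M/P_x and y* = 4/9·M/P_y.
At P_x=9.66, P_y=6, M=370: y* = 4/9·370/6 = 27.4074.

y* = 27.4074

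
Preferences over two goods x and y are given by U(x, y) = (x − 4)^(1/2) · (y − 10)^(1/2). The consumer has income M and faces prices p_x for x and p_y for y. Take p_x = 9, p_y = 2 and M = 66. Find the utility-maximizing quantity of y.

y* = 12.5

After buying the subsistence bundle (4, 10), a share 0.5 of the remaining income goes to x: x* = 4 + 0.5·(M − 4p_x − 10p_y)/p_x.
Discretionary income = 66 − 4·9 − 10·2 = 10; y* = 10 + 0.5·10/2 = 12.5.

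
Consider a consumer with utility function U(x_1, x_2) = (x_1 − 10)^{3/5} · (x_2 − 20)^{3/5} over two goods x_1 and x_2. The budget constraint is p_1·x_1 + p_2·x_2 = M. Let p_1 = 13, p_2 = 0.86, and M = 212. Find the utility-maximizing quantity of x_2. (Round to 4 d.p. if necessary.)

x_2* = 57.6744

Let x_1' = x_1−10, x_2' = x_2−20. MRS = x_2'/x_1' = p_1/p_2.
Substituting into the budget: x_1* = 10 + 0.5·(M − 10·p_1 − 20·p_2)/p_1, and x_2* = 20 + 0.5·(…)/p_2.
Discretionary income = 212 − 10·13 − 20·0.86 = 64.8; x_2* = 20 + 0.5·64.8/0.86 = 57.6744.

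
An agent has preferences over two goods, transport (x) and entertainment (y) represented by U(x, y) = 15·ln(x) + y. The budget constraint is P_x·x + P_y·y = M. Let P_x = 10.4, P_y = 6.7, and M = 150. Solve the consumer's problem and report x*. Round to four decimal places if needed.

MU_x = 15/x, MU_y = 1. Tangency: 15/x = P_x/P_y.
So x*(P_x,P_y) = 15·P_y/P_x, independent of income; and y* = (M − 15·P_y)/P_y.
At the given prices: x* = 15·6.7/10.4 = 9.6635.

x* = 9.6635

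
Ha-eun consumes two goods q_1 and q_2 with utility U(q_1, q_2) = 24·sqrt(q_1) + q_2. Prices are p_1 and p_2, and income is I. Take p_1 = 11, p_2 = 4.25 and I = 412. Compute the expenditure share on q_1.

share on q_1 = 0.5739

MU_q_1 = 12/√q_1, MU_q_2 = 1. Tangency: 12/√q_1 = p_1/p_2.
Solve: √q_1 = 12·p_2/p_1, so q_1*(p_1,p_2) = (12·p_2/p_1)², and q_2* = (I − p_1·q_1*)/p_2.
Plugging in: q_1* = (12·4.25/11)² = 21.4959, q_2* = 41.3048.
Expenditure on q_1: 11·21.4959 = 236.4545; share = 0.5739.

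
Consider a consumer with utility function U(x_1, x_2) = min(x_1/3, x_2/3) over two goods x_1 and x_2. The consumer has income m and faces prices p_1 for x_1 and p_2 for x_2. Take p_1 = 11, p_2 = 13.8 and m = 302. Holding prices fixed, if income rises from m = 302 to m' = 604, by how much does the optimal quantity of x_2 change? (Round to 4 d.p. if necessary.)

Leontief preferences: the optimum is at the kink where x_1/3 = x_2/3, i.e. x_2 = x_1.
Budget: p_1·x_1 + p_2·x_1 = m, so (3·p_1 + 3·p_2)·x_1 = 3·m.
Demand: x_1*(p_1,p_2,m) = 3·m/(3·p_1 + 3·p_2), x_2* = 3·m/(3·p_1 + 3·p_2).
Here 3·11 + 3·13.8 = 74.4, giving x_2* = 12.1774.
At m' = 604: x_2* = 24.3548. Change: 24.3548 − 12.1774 = 12.1774.

Δx_2* = 12.1774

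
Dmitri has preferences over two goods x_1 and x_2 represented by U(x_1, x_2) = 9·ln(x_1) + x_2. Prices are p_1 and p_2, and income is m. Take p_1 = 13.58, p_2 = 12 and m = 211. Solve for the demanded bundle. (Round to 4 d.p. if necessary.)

Set MRS = p_1/p_2: (9/x_1)/1 = p_1/p_2.
So x_1*(p_1,p_2) = 9·p_2/p_1, independent of income; and x_2* = (m − 9·p_2)/p_2.
At the given prices: x_1* = 9·12/13.58 = 7.9529, and x_2* = 8.5833.

x_1* = 7.9529, x_2* = 8.5833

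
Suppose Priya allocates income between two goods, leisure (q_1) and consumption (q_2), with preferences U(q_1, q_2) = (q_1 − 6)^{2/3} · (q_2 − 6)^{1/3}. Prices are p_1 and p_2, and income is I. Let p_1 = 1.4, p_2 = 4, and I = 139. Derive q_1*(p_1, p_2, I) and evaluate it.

Discretionary income = 139 − 6·1.4 − 6·4 = 106.6; q_1* = 6 + 2/3·106.6/1.4 = 56.7619.

q_1* = 56.7619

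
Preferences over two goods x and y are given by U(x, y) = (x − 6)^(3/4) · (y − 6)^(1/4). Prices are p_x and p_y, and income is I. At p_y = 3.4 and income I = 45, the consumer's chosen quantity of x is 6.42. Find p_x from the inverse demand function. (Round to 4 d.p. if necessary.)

p_x = 3.75

This is Cobb-Douglas in (x−6, y−6): tangency gives 0.75·p_y·(y−6) = 0.25·p_x·(x−6).
After buying the subsistence bundle (6, 6), a share 0.75 of the remaining income goes to x: x* = 6 + 0.75·(I − 6p_x − 6p_y)/p_x.
Set x* = 6.42 in the demand function and solve for p_x: p_x = 3.75.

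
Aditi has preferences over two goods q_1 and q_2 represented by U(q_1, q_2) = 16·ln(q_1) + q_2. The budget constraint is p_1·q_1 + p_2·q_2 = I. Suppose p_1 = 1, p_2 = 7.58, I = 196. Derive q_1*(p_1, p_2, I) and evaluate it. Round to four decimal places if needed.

MU_q_1 = 16/q_1, MU_q_2 = 1. Tangency: 16/q_1 = p_1/p_2.
So q_1*(p_1,p_2) = 16·p_2/p_1, independent of income; and q_2* = (I − 16·p_2)/p_2.
At the given prices: q_1* = 16·7.58/1 = 121.28.

q_1* = 121.28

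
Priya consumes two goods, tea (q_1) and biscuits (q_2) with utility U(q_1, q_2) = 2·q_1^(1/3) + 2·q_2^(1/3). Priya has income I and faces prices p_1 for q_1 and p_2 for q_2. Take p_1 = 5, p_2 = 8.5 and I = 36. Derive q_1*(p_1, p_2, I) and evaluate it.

MRS = MU_q_1/MU_q_2 = (q_2/q_1)^(2/3). Set equal to p_1/p_2.
Hence q_2/q_1 = (p_1/p_2)^(1/(2/3)), i.e. raised to the 1.5 power.
Substitute q_2 = (q_2/q_1)·q_1 into the budget: q_1* = I/(p_1 + p_2·(q_2/q_1)).
Numerically q_2/q_1 = 0.451156, so q_1* = 36/(5 + 8.5·0.451156) = 4.0748.

q_1* = 4.0748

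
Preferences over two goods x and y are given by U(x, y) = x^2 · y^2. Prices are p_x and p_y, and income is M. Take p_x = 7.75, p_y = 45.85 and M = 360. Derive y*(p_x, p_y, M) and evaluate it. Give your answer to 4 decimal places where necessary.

The MRS is y/x. Set MRS = p_x/p_y.
So 2·p_y·y = 2·p_x·x; combined with the budget, a share 0.5 of income goes to x.
Demand: x*(p_x,p_y,M) = 0.5·M/p_x and y* = 0.5·M/p_y.
At p_x=7.75, p_y=45.85, M=360: y* = 0.5·360/45.85 = 3.9258.

y* = 3.9258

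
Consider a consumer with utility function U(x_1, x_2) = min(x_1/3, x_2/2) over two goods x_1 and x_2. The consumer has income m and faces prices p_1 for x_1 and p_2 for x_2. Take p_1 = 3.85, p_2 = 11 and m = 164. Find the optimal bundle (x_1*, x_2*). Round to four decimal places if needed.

x_1* = 14.6647, x_2* = 9.7765

Here 3·3.85 + 2·11 = 33.55, giving x_1* = 14.6647 and x_2* = 9.7765.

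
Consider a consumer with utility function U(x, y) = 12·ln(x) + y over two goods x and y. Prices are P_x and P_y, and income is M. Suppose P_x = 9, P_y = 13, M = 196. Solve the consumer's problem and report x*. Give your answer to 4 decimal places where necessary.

MU_x = 12/x, MU_y = 1. Tangency: 12/x = P_x/P_y.
So x*(P_x,P_y) = 12·P_y/P_x, independent of income; and y* = (M − 12·P_y)/P_y.
At the given prices: x* = 12·13/9 = 17.3333.

x* = 17.3333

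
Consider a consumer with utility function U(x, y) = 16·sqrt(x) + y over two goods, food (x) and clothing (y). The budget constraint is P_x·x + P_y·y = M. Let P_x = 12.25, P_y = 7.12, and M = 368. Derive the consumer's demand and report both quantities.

x* = 21.6206, y* = 14.487

Thus x* = (8·P_y/P_x)² — independent of M — with the rest of income spent on y.
Plugging in: x* = (8·7.12/12.25)² = 21.6206, y* = 14.487.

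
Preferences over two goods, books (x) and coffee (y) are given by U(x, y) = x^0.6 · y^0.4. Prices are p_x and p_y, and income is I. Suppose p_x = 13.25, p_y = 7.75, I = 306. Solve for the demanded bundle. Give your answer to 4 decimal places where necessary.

x* = 13.8566, y* = 15.7935

Demand: x*(p_x,p_y,I) = 0.6·I/p_x and y* = 0.4·I/p_y.
At p_x=13.25, p_y=7.75, I=306: x* = 0.6·306/13.25 = 13.8566, y* = 15.7935.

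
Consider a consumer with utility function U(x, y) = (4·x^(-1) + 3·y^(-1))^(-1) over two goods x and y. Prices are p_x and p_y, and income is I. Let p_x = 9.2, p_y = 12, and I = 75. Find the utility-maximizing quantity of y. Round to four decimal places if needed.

MRS = MU_x/MU_y = (4/3)·(y/x)^(2). Set equal to p_x/p_y.
Solve for the ratio: y/x = [(3/4)·p_x/p_y]^(0.5).
Substitute y = (y/x)·x into the budget: x* = I/(p_x + p_y·(y/x)).
Numerically y/x = 0.758288, so x* = 75/(9.2 + 12·0.758288) = 4.0985 and y* = 0.758288·4.0985 = 3.1078.

y* = 3.1078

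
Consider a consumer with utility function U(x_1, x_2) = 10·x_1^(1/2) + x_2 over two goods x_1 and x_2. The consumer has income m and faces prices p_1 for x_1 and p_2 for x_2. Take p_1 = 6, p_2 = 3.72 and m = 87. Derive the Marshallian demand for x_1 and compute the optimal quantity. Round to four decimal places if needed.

x_1* = 9.61

Utility is quasi-linear in x_2; the FOC for x_1 is 5/√x_1 = p_1/p_2.
Thus x_1* = (5·p_2/p_1)² — independent of m — with the rest of income spent on x_2.
Plugging in: x_1* = (5·3.72/6)² = 9.61.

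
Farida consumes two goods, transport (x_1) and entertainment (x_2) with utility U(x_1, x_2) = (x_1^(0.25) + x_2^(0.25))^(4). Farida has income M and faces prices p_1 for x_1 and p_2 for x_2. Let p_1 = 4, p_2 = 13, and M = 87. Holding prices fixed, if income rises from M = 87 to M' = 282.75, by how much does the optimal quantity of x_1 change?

Δx_1* = 29.2146

From the CES first-order condition, (x_2/x_1)^(0.75) = p_1/p_2.
Hence x_2/x_1 = (p_1/p_2)^(1/(0.75)), i.e. raised to the 4/3 power.
Substitute x_2 = (x_2/x_1)·x_1 into the budget: x_1* = M/(p_1 + p_2·(x_2/x_1)).
Numerically x_2/x_1 = 0.207725, so x_1* = 87/(4 + 13·0.207725) = 12.9842.
At M' = 282.75: x_1* = 42.1988. Change: 42.1988 − 12.9842 = 29.2146.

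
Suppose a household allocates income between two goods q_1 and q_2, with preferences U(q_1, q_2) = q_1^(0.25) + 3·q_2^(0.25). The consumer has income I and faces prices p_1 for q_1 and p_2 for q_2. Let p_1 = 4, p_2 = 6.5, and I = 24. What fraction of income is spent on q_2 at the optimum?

MRS = MU_q_1/MU_q_2 = (1/3)·(q_2/q_1)^(0.75). Set equal to p_1/p_2.
Hence q_2/q_1 = (3·p_1/p_2)^(1/(0.75)), i.e. raised to the 4/3 power.
With the ratio pinned down, the budget gives q_1* = I/(p_1 + p_2·(q_2/q_1)) and q_2* = (q_2/q_1)·q_1*.
Numerically q_2/q_1 = 2.264769, so q_1* = 24/(4 + 6.5·2.264769) = 1.282 and q_2* = 2.264769·1.282 = 2.9034.
Expenditure on q_2: 6.5·2.9034 = 18.8721; share = 0.7863.

share on q_2 = 0.7863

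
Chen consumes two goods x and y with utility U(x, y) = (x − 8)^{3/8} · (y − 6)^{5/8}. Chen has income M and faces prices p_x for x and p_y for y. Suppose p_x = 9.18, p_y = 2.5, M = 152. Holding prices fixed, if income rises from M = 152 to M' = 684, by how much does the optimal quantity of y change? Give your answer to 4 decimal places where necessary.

Δy* = 133

Substituting into the budget: x* = 8 + 0.375·(M − 8·p_x − 6·p_y)/p_x, and y* = 6 + 0.625·(…)/p_y.
Discretionary income = 152 − 8·9.18 − 6·2.5 = 63.56; y* = 6 + 0.625·63.56/2.5 = 21.89.
At M' = 684: y* = 154.89. Change: 154.89 − 21.89 = 133.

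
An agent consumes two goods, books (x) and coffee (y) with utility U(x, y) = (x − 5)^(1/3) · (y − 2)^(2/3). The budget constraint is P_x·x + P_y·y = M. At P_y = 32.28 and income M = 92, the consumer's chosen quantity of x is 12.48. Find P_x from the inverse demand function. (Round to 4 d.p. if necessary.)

This is Cobb-Douglas in (x−5, y−2): tangency gives 1/3·P_y·(y−2) = 2/3·P_x·(x−5).
Substituting into the budget: x* = 5 + 1/3·(M − 5·P_x − 2·P_y)/P_x, and y* = 2 + 2/3·(…)/P_y.
Set x* = 12.48 in the demand function and solve for P_x: P_x = 1.

P_x = 1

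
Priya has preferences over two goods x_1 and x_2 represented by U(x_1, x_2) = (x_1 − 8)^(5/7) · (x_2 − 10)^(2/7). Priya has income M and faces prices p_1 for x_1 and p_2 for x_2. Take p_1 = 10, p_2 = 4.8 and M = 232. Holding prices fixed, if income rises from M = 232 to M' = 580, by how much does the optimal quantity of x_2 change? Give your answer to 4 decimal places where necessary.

Δx_2* = 20.7143

MRS = (5/2)·(x_2−10)/(x_1−8). Tangency with p_1/p_2 gives x_2−10 = (2/5)·(p_1/p_2)·(x_1−8).
After buying the subsistence bundle (8, 10), a share 5/7 of the remaining income goes to x_1: x_1* = 8 + 5/7·(M − 8p_1 − 10p_2)/p_1.
Discretionary income = 232 − 8·10 − 10·4.8 = 104; x_2* = 10 + 2/7·104/4.8 = 16.1905.
At M' = 580: x_2* = 36.9048. Change: 36.9048 − 16.1905 = 20.7143.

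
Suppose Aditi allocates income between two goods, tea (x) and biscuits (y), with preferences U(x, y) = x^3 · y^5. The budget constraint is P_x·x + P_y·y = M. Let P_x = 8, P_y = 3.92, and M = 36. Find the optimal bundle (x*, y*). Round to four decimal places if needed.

The MRS is (3/5)·y/x. Set MRS = P_x/P_y.
So 3·P_y·y = 5·P_x·x; combined with the budget, a share 0.375 of income goes to x.
Demand: x*(P_x,P_y,M) = 0.375·M/P_x and y* = 0.625·M/P_y.
At P_x=8, P_y=3.92, M=36: x* = 0.375·36/8 = 1.6875, y* = 5.7398.

x* = 1.6875, y* = 5.7398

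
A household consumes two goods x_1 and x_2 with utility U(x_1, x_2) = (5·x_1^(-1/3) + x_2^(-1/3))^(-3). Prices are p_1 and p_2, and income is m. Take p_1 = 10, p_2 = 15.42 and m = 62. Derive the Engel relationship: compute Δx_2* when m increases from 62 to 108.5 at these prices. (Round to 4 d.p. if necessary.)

Δx_2* = 0.7538

MRS = MU_x_1/MU_x_2 = 5·(x_2/x_1)^(4/3). Set equal to p_1/p_2.
Hence x_2/x_1 = ((1/5)·p_1/p_2)^(1/(4/3)), i.e. raised to the 0.75 power.
With the ratio pinned down, the budget gives x_1* = m/(p_1 + p_2·(x_2/x_1)) and x_2* = (x_2/x_1)·x_1*.
Numerically x_2/x_1 = 0.216127, so x_1* = 62/(10 + 15.42·0.216127) = 4.6502 and x_2* = 0.216127·4.6502 = 1.005.
At m' = 108.5: x_2* = 1.7588. Change: 1.7588 − 1.005 = 0.7538.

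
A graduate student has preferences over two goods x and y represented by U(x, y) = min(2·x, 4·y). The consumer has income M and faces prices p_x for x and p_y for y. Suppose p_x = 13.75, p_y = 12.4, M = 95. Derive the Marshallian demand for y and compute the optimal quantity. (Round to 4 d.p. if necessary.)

With perfect complements, no substitution: consume in ratio x:y = 4:2.
Budget: p_x·x + p_y·(1/2)·x = M, so (4·p_x + 2·p_y)·x = 4·M.
Demand: x*(p_x,p_y,M) = 4·M/(4·p_x + 2·p_y), y* = 2·M/(4·p_x + 2·p_y).
Here 4·13.75 + 2·12.4 = 79.8, giving y* = 2.381.

y* = 2.381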